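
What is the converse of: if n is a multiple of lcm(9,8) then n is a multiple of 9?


The converse of (P → Q) is (Q → P). It is not in general equivalent to the original.
Here P = 'n is a multiple of lcm(9,8)' and Q = 'n is a multiple of 9'.

If n is a multiple of 9, then n is a multiple of lcm(9,8).


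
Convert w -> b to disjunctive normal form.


Step 1: Rewrite w → b as ¬w ∨ b.

(NOT w) OR b


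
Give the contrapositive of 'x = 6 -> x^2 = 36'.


The contrapositive of (P → Q) is (¬Q → ¬P); it is logically equivalent to the original.
Here P = 'x = 6' and Q = 'x^2 = 36'.

If not (x^2 = 36), then not (x = 6).


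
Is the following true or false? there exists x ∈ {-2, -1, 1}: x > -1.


Evaluate the predicate on each element: -2:F, -1:F, 1:T.
Witness x = 1 satisfies the predicate.

T


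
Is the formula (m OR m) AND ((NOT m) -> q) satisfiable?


Search for a satisfying assignment over {m, q}.
Try m=T, q=F: the formula evaluates to T.
A satisfying assignment exists.

Satisfiable.


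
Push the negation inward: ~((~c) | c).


De Morgan: the negation of a disjunction is the conjunction of the negations.
Distribute ~ across |, flipping it to &, and negate each literal.

c & (~c)


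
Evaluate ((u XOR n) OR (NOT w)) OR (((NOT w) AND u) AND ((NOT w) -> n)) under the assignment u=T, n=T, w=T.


Substitute u=T, n=T, w=T:
u XOR n = T XOR T = F
NOT w = F
(u XOR n) OR (NOT w) = F OR F = F
NOT w = F
(NOT w) AND u = F AND T = F
NOT w = F
(NOT w) -> n = F -> T = T
((NOT w) AND u) AND ((NOT w) -> n) = F AND T = F
((u XOR n) OR (NOT w)) OR (((NOT w) AND u) AND ((NOT w) -> n)) = F OR F = F

F


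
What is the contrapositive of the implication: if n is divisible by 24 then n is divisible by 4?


The contrapositive of (P → Q) is (¬Q → ¬P); it is logically equivalent to the original.
Here P = 'n is divisible by 24' and Q = 'n is divisible by 4'.

If not (n is divisible by 4), then not (n is divisible by 24).


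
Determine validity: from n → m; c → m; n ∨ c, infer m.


This matches the form of proof by cases: the conclusion follows in every model of the premises.

Valid.


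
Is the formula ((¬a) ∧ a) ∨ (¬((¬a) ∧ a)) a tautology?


Build the truth table over {a}:
a | φ
-----
F | T
T | T
Every row evaluates to true.

Yes, it is a tautology.


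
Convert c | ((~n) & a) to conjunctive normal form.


Step 1: Distribute ∨ over ∧: c ∨ ((¬n) ∧ a) = (c ∨ (¬n)) ∧ (c ∨ a).

(c | (~n)) & (c | a)


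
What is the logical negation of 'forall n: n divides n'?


¬(forall x: φ) = exists x: ¬φ, and ¬(exists x: φ) = forall x: ¬φ.
Apply to the universal statement.

exists n: ~(n divides n)


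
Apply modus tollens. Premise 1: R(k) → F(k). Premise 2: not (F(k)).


Modus tollens: from (P → Q) and ¬Q, infer ¬P.
Q = 'F(k)' is denied; since P → Q, P must also fail.

Not (R(k)).


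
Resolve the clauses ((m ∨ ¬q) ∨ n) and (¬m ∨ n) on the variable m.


The clauses contain complementary literals m and ¬m.
Resolution eliminates this pair and disjoins the remaining literals (merging duplicates).

(¬q ∨ n)


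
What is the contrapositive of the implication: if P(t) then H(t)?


The contrapositive of (P → Q) is (¬Q → ¬P); it is logically equivalent to the original.
Here P = 'P(t)' and Q = 'H(t)'.

If not (H(t)), then not (P(t)).


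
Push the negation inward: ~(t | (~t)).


De Morgan: the negation of a disjunction is the conjunction of the negations.
Distribute ~ across |, flipping it to &, and negate each literal.

(~t) & t


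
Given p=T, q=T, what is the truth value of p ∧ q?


Conjunction is true only when both operands are true.
Substitute: p=T, q=T.
T ∧ T evaluates to T.

T


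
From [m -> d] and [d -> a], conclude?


Hypothetical syllogism: from (P → Q) and (Q → R), infer (P → R).
Chain the two implications through the shared middle term 'd'.

m -> a


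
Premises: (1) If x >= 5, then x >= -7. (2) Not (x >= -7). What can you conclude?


Modus tollens: from (P → Q) and ¬Q, infer ¬P.
Q = 'x >= -7' is denied; since P → Q, P must also fail.

Not (x >= 5).


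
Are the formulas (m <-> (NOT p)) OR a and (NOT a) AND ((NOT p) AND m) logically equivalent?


Compare truth tables:
a | m | p | φ | ψ
-----------------
F | F | F | F | F
T | F | F | T | F
F | T | F | T | T
T | T | F | T | F
F | F | T | T | F
T | F | T | T | F
F | T | T | F | F
T | T | T | T | F
They differ at row 2 (a=T, m=F, p=F): φ=T but ψ=F.

No, they are not logically equivalent.


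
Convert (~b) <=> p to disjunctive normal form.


Step 1: (¬b) ↔ p is true exactly when both agree: ((¬b) ∧ p) ∨ (¬(¬b) ∧ ¬p).
Step 2: Eliminate any double negations (¬¬X = X).

((~b) & p) | (b & (~p))


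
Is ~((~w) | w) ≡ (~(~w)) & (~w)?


Compare truth tables:
w | φ | ψ
---------
False | False | False
True | False | False
The columns φ and ψ agree on every row.

Yes, they are logically equivalent.


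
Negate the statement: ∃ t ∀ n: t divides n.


Negation flips each quantifier (∀↔∃) and negates the inner predicate.
¬(∃ t ∀ n: φ) = ∀ t ∃ n: ¬φ.

∀ t ∃ n: ¬(t divides n)


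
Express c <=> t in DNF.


Step 1: c ↔ t is true exactly when both agree: (c ∧ t) ∨ (¬c ∧ ¬t).

(c & t) | ((~c) & (~t))


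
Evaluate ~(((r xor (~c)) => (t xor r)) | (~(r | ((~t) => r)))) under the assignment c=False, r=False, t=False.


Substitute c=False, r=False, t=False:
~c = True
r xor (~c) = False xor True = True
t xor r = False xor False = False
(r xor (~c)) => (t xor r) = True => False = False
~t = True
(~t) => r = True => False = False
r | ((~t) => r) = False | False = False
~(r | ((~t) => r)) = True
((r xor (~c)) => (t xor r)) | (~(r | ((~t) => r))) = False | True = True
~(((r xor (~c)) => (t xor r)) | (~(r | ((~t) => r)))) = False

False


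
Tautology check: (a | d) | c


Build the truth table over {a, c, d}:
a | c | d | φ
-------------
False | False | False | False
True | False | False | True
False | True | False | True
True | True | False | True
False | False | True | True
True | False | True | True
False | True | True | True
True | True | True | True
Counterexample at row 1: with a=False, c=False, d=False, the formula is False.

No, it is not a tautology.


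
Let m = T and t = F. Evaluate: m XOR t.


Exclusive or is true when exactly one operand is true.
Substitute: m=T, t=F.
T XOR F evaluates to T.

T


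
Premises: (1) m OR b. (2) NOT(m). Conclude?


Disjunctive syllogism: from (P ∨ Q) and ¬P, infer Q.
One disjunct, 'm', is ruled out; the other must hold.

b


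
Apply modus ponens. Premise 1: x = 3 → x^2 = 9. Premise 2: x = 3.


Modus ponens: from (P → Q) and P, infer Q.
P = 'x = 3' is asserted, and P → Q holds, so Q follows.

x^2 = 9.


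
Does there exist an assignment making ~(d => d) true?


Check all 2 assignments over {d}:
d | φ
-----
False | False
True | False
No assignment makes the formula true.

Unsatisfiable.


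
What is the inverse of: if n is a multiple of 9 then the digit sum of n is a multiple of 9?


The inverse of (P → Q) is (¬P → ¬Q). It is equivalent to the converse, not to the original.
Here P = 'n is a multiple of 9' and Q = 'the digit sum of n is a multiple of 9'.

If not (n is a multiple of 9), then not (the digit sum of n is a multiple of 9).


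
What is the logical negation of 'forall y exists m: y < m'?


Negation flips each quantifier (∀↔∃) and negates the inner predicate.
¬(forall y exists m: φ) = exists y forall m: ¬φ.

exists y forall m: ~(y < m)


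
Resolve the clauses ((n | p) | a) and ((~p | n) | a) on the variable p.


The clauses contain complementary literals p and ~p.
Resolution eliminates this pair and disjoins the remaining literals (merging duplicates).

(n | a)


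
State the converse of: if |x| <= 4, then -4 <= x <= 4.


The converse of (P → Q) is (Q → P). It is not in general equivalent to the original.
Here P = '|x| <= 4' and Q = '-4 <= x <= 4'.

If -4 <= x <= 4, then |x| <= 4.


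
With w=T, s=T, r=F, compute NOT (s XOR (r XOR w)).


Substitute w=T, s=T, r=F:
r XOR w = F XOR T = T
s XOR (r XOR w) = T XOR T = F
NOT (s XOR (r XOR w)) = T

T


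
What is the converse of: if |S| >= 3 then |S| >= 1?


The converse of (P → Q) is (Q → P). It is not in general equivalent to the original.
Here P = '|S| >= 3' and Q = '|S| >= 1'.

If |S| >= 1, then |S| >= 3.


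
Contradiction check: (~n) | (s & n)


Truth table over {n, s}:
n | s | φ
---------
False | False | True
True | False | False
False | True | True
True | True | True
Satisfying assignment at row 1: n=False, s=False gives True.

No, it is not a contradiction.


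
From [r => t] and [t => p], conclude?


Hypothetical syllogism: from (P → Q) and (Q → R), infer (P → R).
Chain the two implications through the shared middle term 't'.

r => p


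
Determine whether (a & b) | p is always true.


Build the truth table over {a, b, p}:
a | b | p | φ
-------------
False | False | False | False
True | False | False | False
False | True | False | False
True | True | False | True
False | False | True | True
True | False | True | True
False | True | True | True
True | True | True | True
Counterexample at row 1: with a=False, b=False, p=False, the formula is False.

No, it is not a tautology.


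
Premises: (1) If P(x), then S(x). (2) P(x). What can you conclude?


Modus ponens: from (P → Q) and P, infer Q.
P = 'P(x)' is asserted, and P → Q holds, so Q follows.

S(x).


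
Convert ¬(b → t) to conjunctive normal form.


Step 1: Rewrite b → t as ¬b ∨ t.
Step 2: Negate: ¬(¬b ∨ t) = b ∧ ¬t (De Morgan + double negation).

b ∧ (¬t)


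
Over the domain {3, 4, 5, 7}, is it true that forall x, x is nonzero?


Evaluate the predicate on each element: 3:True, 4:True, 5:True, 7:True.
Every element satisfies the predicate.

True


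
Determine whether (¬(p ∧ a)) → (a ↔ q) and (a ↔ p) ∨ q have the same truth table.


Compare truth tables:
a | p | q | φ | ψ
-----------------
F | F | F | T | T
T | F | F | F | F
F | T | F | T | F
T | T | F | T | T
F | F | T | F | T
T | F | T | T | T
F | T | T | F | T
T | T | T | T | T
They differ at row 3 (a=F, p=T, q=F): φ=T but ψ=F.

No, they are not logically equivalent.


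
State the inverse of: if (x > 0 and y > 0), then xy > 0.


The inverse of (P → Q) is (¬P → ¬Q). It is equivalent to the converse, not to the original.
Here P = '(x > 0 and y > 0)' and Q = 'xy > 0'.

If not ((x > 0 and y > 0)), then not (xy > 0).


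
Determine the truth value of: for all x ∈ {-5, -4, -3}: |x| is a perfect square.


Evaluate the predicate on each element: -5:F, -4:T, -3:F.
Counterexample x = -5 fails the predicate.

F


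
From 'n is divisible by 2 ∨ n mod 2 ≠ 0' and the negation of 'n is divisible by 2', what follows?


Disjunctive syllogism: from (P ∨ Q) and ¬P, infer Q.
One disjunct, 'n is divisible by 2', is ruled out; the other must hold.

n mod 2 ≠ 0


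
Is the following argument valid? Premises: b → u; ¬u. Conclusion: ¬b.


This matches the form of modus tollens: the conclusion follows in every model of the premises.

Valid.


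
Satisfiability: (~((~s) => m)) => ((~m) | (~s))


Search for a satisfying assignment over {m, s}.
Try m=False, s=False: the formula evaluates to True.
A satisfying assignment exists.

Satisfiable.


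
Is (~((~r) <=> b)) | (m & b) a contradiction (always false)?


Truth table over {b, m, r}:
b | m | r | φ
-------------
False | False | False | True
True | False | False | False
False | True | False | True
True | True | False | True
False | False | True | False
True | False | True | True
False | True | True | False
True | True | True | True
Satisfying assignment at row 1: b=False, m=False, r=False gives True.

No, it is not a contradiction.


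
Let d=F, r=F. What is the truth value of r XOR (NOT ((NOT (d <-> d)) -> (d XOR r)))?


Substitute d=F, r=F:
d <-> d = F <-> F = T
NOT (d <-> d) = F
d XOR r = F XOR F = F
(NOT (d <-> d)) -> (d XOR r) = F -> F = T
NOT ((NOT (d <-> d)) -> (d XOR r)) = F
r XOR (NOT ((NOT (d <-> d)) -> (d XOR r))) = F XOR F = F

F


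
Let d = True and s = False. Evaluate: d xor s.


Exclusive or is true when exactly one operand is true.
Substitute: d=True, s=False.
True xor False evaluates to True.

True


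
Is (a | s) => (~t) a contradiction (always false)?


Truth table over {a, s, t}:
a | s | t | φ
-------------
False | False | False | True
True | False | False | True
False | True | False | True
True | True | False | True
False | False | True | True
True | False | True | False
False | True | True | False
True | True | True | False
Satisfying assignment at row 1: a=False, s=False, t=False gives True.

No, it is not a contradiction.


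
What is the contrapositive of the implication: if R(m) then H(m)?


The contrapositive of (P → Q) is (¬Q → ¬P); it is logically equivalent to the original.
Here P = 'R(m)' and Q = 'H(m)'.

If not (H(m)), then not (R(m)).


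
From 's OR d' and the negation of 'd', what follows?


Disjunctive syllogism: from (P ∨ Q) and ¬P, infer Q.
One disjunct, 'd', is ruled out; the other must hold.

s


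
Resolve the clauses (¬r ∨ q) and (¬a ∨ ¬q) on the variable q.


The clauses contain complementary literals q and ¬q.
Resolution eliminates this pair and disjoins the remaining literals (merging duplicates).

(¬r ∨ ¬a)


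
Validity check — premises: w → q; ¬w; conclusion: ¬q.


This is denying the antecedent (fallacy). There exist truth assignments where the premises are all true but the conclusion is false.

Invalid.


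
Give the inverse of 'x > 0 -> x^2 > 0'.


The inverse of (P → Q) is (¬P → ¬Q). It is equivalent to the converse, not to the original.
Here P = 'x > 0' and Q = 'x^2 > 0'.

If not (x > 0), then not (x^2 > 0).


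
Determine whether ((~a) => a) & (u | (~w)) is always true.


Build the truth table over {a, u, w}:
a | u | w | φ
-------------
False | False | False | False
True | False | False | True
False | True | False | False
True | True | False | True
False | False | True | False
True | False | True | False
False | True | True | False
True | True | True | True
Counterexample at row 1: with a=False, u=False, w=False, the formula is False.

No, it is not a tautology.


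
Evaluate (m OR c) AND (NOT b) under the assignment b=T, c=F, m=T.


Substitute b=T, c=F, m=T:
m OR c = T OR F = T
NOT b = F
(m OR c) AND (NOT b) = T AND F = F

F


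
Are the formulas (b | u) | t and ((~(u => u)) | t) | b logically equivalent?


Compare truth tables:
b | t | u | φ | ψ
-----------------
False | False | False | False | False
True | False | False | True | True
False | True | False | True | True
True | True | False | True | True
False | False | True | True | False
True | False | True | True | True
False | True | True | True | True
True | True | True | True | True
They differ at row 5 (b=False, t=False, u=True): φ=True but ψ=False.

No, they are not logically equivalent.


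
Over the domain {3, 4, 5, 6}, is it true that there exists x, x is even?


Evaluate the predicate on each element: 3:F, 4:T, 5:F, 6:T.
Witness x = 4 satisfies the predicate.

T


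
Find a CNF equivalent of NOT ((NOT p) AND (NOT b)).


Step 1: Apply De Morgan: ¬((¬p) ∧ (¬b)) = ¬(¬p) ∨ ¬(¬b).
Step 2: Eliminate any double negations (¬¬X = X).

p OR b


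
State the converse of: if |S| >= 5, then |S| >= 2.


The converse of (P → Q) is (Q → P). It is not in general equivalent to the original.
Here P = '|S| >= 5' and Q = '|S| >= 2'.

If |S| >= 2, then |S| >= 5.


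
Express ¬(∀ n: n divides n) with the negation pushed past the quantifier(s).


¬(∀ x: φ) = ∃ x: ¬φ, and ¬(∃ x: φ) = ∀ x: ¬φ.
Apply to the universal statement.

∃ n: ¬(n divides n)


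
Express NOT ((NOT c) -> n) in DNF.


Step 1: Rewrite implication then negate: ¬(¬(¬c) ∨ n) = (¬c) ∧ ¬n.

(NOT c) AND (NOT n)


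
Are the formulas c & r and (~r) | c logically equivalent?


Compare truth tables:
c | r | φ | ψ
-------------
False | False | False | True
True | False | False | True
False | True | False | False
True | True | True | True
They differ at row 1 (c=False, r=False): φ=False but ψ=True.

No, they are not logically equivalent.


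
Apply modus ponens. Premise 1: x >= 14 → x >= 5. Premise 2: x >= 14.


Modus ponens: from (P → Q) and P, infer Q.
P = 'x >= 14' is asserted, and P → Q holds, so Q follows.

x >= 5.


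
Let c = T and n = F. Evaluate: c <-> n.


Biconditional is true when both operands have the same truth value.
Substitute: c=T, n=F.
T <-> F evaluates to F.

F


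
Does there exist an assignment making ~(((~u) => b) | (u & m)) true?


Search for a satisfying assignment over {b, m, u}.
Try b=False, m=False, u=False: the formula evaluates to True.
A satisfying assignment exists.

Satisfiable.


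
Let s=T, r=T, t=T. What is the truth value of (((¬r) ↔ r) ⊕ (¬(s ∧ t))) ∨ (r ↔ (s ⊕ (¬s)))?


Substitute s=T, r=T, t=T:
¬r = F
(¬r) ↔ r = F ↔ T = F
s ∧ t = T ∧ T = T
¬(s ∧ t) = F
((¬r) ↔ r) ⊕ (¬(s ∧ t)) = F ⊕ F = F
¬s = F
s ⊕ (¬s) = T ⊕ F = T
r ↔ (s ⊕ (¬s)) = T ↔ T = T
(((¬r) ↔ r) ⊕ (¬(s ∧ t))) ∨ (r ↔ (s ⊕ (¬s))) = F ∨ T = T

T


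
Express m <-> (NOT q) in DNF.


Step 1: m ↔ (¬q) is true exactly when both agree: (m ∧ (¬q)) ∨ (¬m ∧ ¬(¬q)).
Step 2: Eliminate any double negations (¬¬X = X).

(m AND (NOT q)) OR ((NOT m) AND q)


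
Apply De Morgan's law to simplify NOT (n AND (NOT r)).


De Morgan: the negation of a conjunction is the disjunction of the negations.
Distribute NOT across AND, flipping it to OR, and negate each literal.

(NOT n) OR r


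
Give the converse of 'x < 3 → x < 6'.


The converse of (P → Q) is (Q → P). It is not in general equivalent to the original.
Here P = 'x < 3' and Q = 'x < 6'.

If x < 6, then x < 3.


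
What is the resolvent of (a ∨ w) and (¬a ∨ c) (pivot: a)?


The clauses contain complementary literals a and ¬a.
Resolution eliminates this pair and disjoins the remaining literals (merging duplicates).

(w ∨ c)


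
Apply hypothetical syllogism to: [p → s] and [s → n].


Hypothetical syllogism: from (P → Q) and (Q → R), infer (P → R).
Chain the two implications through the shared middle term 's'.

p → n


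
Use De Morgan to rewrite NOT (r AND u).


De Morgan: the negation of a conjunction is the disjunction of the negations.
Distribute NOT across AND, flipping it to OR, and negate each literal.

(NOT r) OR (NOT u)


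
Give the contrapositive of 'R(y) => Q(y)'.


The contrapositive of (P → Q) is (¬Q → ¬P); it is logically equivalent to the original.
Here P = 'R(y)' and Q = 'Q(y)'.

If not (Q(y)), then not (R(y)).


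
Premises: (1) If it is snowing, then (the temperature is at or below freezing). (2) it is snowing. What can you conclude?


Modus ponens: from (P → Q) and P, infer Q.
P = 'it is snowing' is asserted, and P → Q holds, so Q follows.

(the temperature is at or below freezing).


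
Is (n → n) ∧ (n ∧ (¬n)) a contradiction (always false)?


Truth table over {n}:
n | φ
-----
F | F
T | F
Every row is false.

Yes, it is a contradiction.


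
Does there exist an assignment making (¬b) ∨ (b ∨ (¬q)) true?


Search for a satisfying assignment over {b, q}.
Try b=F, q=F: the formula evaluates to T.
A satisfying assignment exists.

Satisfiable.


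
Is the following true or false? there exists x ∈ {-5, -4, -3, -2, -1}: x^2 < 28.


Evaluate the predicate on each element: -5:T, -4:T, -3:T, -2:T, -1:T.
Witness x = -5 satisfies the predicate.

T


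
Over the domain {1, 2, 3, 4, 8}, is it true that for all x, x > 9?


Evaluate the predicate on each element: 1:F, 2:F, 3:F, 4:F, 8:F.
Counterexample x = 1 fails the predicate.

F


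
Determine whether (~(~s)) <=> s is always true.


Build the truth table over {s}:
s | φ
-----
False | True
True | True
Every row evaluates to true.

Yes, it is a tautology.


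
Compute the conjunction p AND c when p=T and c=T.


Conjunction is true only when both operands are true.
Substitute: p=T, c=T.
T AND T evaluates to T.

T


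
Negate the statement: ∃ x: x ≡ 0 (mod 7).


¬(∀ x: φ) = ∃ x: ¬φ, and ¬(∃ x: φ) = ∀ x: ¬φ.
Apply to the existential statement.

∀ x: ¬(x ≡ 0 (mod 7))


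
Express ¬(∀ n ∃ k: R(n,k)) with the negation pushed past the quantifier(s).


Negation flips each quantifier (∀↔∃) and negates the inner predicate.
¬(∀ n ∃ k: φ) = ∃ n ∀ k: ¬φ.

∃ n ∀ k: ¬(R(n,k))


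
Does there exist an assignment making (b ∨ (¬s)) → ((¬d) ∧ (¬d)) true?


Search for a satisfying assignment over {b, d, s}.
Try b=F, d=F, s=F: the formula evaluates to T.
A satisfying assignment exists.

Satisfiable.


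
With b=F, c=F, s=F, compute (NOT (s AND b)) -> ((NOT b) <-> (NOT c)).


Substitute b=F, c=F, s=F:
s AND b = F AND F = F
NOT (s AND b) = T
NOT b = T
NOT c = T
(NOT b) <-> (NOT c) = T <-> T = T
(NOT (s AND b)) -> ((NOT b) <-> (NOT c)) = T -> T = T

T


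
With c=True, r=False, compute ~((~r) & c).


Substitute c=True, r=False:
~r = True
(~r) & c = True & True = True
~((~r) & c) = False

False


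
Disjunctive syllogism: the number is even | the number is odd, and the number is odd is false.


Disjunctive syllogism: from (P ∨ Q) and ¬P, infer Q.
One disjunct, 'the number is odd', is ruled out; the other must hold.

the number is even


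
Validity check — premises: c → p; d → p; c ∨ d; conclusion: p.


This matches the form of proof by cases: the conclusion follows in every model of the premises.

Valid.


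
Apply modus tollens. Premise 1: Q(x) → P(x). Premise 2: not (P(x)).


Modus tollens: from (P → Q) and ¬Q, infer ¬P.
Q = 'P(x)' is denied; since P → Q, P must also fail.

Not (Q(x)).


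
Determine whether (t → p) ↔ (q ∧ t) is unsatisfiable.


Truth table over {p, q, t}:
p | q | t | φ
-------------
F | F | F | F
T | F | F | F
F | T | F | F
T | T | F | F
F | F | T | T
T | F | T | F
F | T | T | F
T | T | T | T
Satisfying assignment at row 5: p=F, q=F, t=T gives T.

No, it is not a contradiction.


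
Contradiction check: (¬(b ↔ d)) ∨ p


Truth table over {b, d, p}:
b | d | p | φ
-------------
F | F | F | F
T | F | F | T
F | T | F | T
T | T | F | F
F | F | T | T
T | F | T | T
F | T | T | T
T | T | T | T
Satisfying assignment at row 2: b=T, d=F, p=F gives T.

No, it is not a contradiction.


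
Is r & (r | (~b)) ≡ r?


Compare truth tables:
b | r | φ | ψ
-------------
False | False | False | False
True | False | False | False
False | True | True | True
True | True | True | True
The columns φ and ψ agree on every row.

Yes, they are logically equivalent.


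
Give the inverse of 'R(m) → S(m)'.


The inverse of (P → Q) is (¬P → ¬Q). It is equivalent to the converse, not to the original.
Here P = 'R(m)' and Q = 'S(m)'.

If not (R(m)), then not (S(m)).


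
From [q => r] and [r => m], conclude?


Hypothetical syllogism: from (P → Q) and (Q → R), infer (P → R).
Chain the two implications through the shared middle term 'r'.

q => m


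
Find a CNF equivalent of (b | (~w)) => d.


Step 1: Rewrite as ¬(b ∨ (¬w)) ∨ d = (¬b ∧ ¬(¬w)) ∨ d.
Step 2: Distribute ∨ over ∧.
Step 3: Eliminate any double negations (¬¬X = X).

((~b) | d) & (w | d)


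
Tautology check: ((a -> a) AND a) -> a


Build the truth table over {a}:
a | φ
-----
F | T
T | T
Every row evaluates to true.

Yes, it is a tautology.


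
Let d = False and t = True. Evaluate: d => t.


Implication is false only when antecedent is true and consequent is false.
Substitute: d=False, t=True.
False => True evaluates to True.

True


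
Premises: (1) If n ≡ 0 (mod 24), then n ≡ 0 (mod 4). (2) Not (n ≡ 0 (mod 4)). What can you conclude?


Modus tollens: from (P → Q) and ¬Q, infer ¬P.
Q = 'n ≡ 0 (mod 4)' is denied; since P → Q, P must also fail.

Not (n ≡ 0 (mod 24)).


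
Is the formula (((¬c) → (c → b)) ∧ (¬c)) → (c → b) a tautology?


Build the truth table over {b, c}:
b | c | φ
---------
F | F | T
T | F | T
F | T | T
T | T | T
Every row evaluates to true.

Yes, it is a tautology.


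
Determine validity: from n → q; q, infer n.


This is affirming the consequent (fallacy). There exist truth assignments where the premises are all true but the conclusion is false.

Invalid.


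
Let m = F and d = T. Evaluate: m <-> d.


Biconditional is true when both operands have the same truth value.
Substitute: m=F, d=T.
F <-> T evaluates to F.

F


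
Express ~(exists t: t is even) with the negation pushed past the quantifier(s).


¬(forall x: φ) = exists x: ¬φ, and ¬(exists x: φ) = forall x: ¬φ.
Apply to the existential statement.

forall t: ~(t is even)


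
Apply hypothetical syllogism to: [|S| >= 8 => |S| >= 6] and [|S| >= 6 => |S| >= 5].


Hypothetical syllogism: from (P → Q) and (Q → R), infer (P → R).
Chain the two implications through the shared middle term '|S| >= 6'.

|S| >= 8 => |S| >= 5


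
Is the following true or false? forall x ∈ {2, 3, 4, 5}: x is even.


Evaluate the predicate on each element: 2:True, 3:False, 4:True, 5:False.
Counterexample x = 3 fails the predicate.

False


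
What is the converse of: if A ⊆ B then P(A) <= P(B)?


The converse of (P → Q) is (Q → P). It is not in general equivalent to the original.
Here P = 'A ⊆ B' and Q = 'P(A) <= P(B)'.

If P(A) <= P(B), then A ⊆ B.


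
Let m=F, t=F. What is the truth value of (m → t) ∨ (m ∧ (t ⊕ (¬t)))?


Substitute m=F, t=F:
m → t = F → F = T
¬t = T
t ⊕ (¬t) = F ⊕ T = T
m ∧ (t ⊕ (¬t)) = F ∧ T = F
(m → t) ∨ (m ∧ (t ⊕ (¬t))) = T ∨ F = T

T


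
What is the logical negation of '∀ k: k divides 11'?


¬(∀ x: φ) = ∃ x: ¬φ, and ¬(∃ x: φ) = ∀ x: ¬φ.
Apply to the universal statement.

∃ k: ¬(k divides 11)


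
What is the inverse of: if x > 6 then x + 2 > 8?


The inverse of (P → Q) is (¬P → ¬Q). It is equivalent to the converse, not to the original.
Here P = 'x > 6' and Q = 'x + 2 > 8'.

If not (x > 6), then not (x + 2 > 8).


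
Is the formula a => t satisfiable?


Search for a satisfying assignment over {a, t}.
Try a=False, t=False: the formula evaluates to True.
A satisfying assignment exists.

Satisfiable.


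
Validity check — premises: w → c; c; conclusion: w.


This is affirming the consequent (fallacy). There exist truth assignments where the premises are all true but the conclusion is false.

Invalid.


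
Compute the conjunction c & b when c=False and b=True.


Conjunction is true only when both operands are true.
Substitute: c=False, b=True.
False & True evaluates to False.

False


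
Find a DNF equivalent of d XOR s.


Step 1: d ⊕ s is true exactly when they disagree: (d ∧ ¬s) ∨ (¬d ∧ s).

(d AND (NOT s)) OR ((NOT d) AND s)


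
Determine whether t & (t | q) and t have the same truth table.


Compare truth tables:
q | t | φ | ψ
-------------
False | False | False | False
True | False | False | False
False | True | True | True
True | True | True | True
The columns φ and ψ agree on every row.

Yes, they are logically equivalent.


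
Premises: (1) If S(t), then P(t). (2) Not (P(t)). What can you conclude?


Modus tollens: from (P → Q) and ¬Q, infer ¬P.
Q = 'P(t)' is denied; since P → Q, P must also fail.

Not (S(t)).


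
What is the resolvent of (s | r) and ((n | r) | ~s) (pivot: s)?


The clauses contain complementary literals s and ~s.
Resolution eliminates this pair and disjoins the remaining literals (merging duplicates).

(r | n)


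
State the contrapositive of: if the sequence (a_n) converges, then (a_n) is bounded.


The contrapositive of (P → Q) is (¬Q → ¬P); it is logically equivalent to the original.
Here P = 'the sequence (a_n) converges' and Q = '(a_n) is bounded'.

If not ((a_n) is bounded), then not (the sequence (a_n) converges).


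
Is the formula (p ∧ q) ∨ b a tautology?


Build the truth table over {b, p, q}:
b | p | q | φ
-------------
F | F | F | F
T | F | F | T
F | T | F | F
T | T | F | T
F | F | T | F
T | F | T | T
F | T | T | T
T | T | T | T
Counterexample at row 1: with b=F, p=F, q=F, the formula is F.

No, it is not a tautology.


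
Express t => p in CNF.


Step 1: Rewrite t → p as ¬t ∨ p.

(~t) | p


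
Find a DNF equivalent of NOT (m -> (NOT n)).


Step 1: Rewrite implication then negate: ¬(¬m ∨ (¬n)) = m ∧ ¬(¬n).
Step 2: Eliminate any double negations (¬¬X = X).

m AND n


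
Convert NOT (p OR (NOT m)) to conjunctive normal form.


Step 1: Apply De Morgan: ¬(p ∨ (¬m)) = ¬p ∧ ¬(¬m).
Step 2: Eliminate any double negations (¬¬X = X).

(NOT p) AND m


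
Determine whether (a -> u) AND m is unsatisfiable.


Truth table over {a, m, u}:
a | m | u | φ
-------------
F | F | F | F
T | F | F | F
F | T | F | T
T | T | F | F
F | F | T | F
T | F | T | F
F | T | T | T
T | T | T | T
Satisfying assignment at row 3: a=F, m=T, u=F gives T.

No, it is not a contradiction.


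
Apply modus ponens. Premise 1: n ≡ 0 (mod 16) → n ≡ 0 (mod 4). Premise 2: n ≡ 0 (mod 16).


Modus ponens: from (P → Q) and P, infer Q.
P = 'n ≡ 0 (mod 16)' is asserted, and P → Q holds, so Q follows.

n ≡ 0 (mod 4).


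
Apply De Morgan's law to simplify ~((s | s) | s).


De Morgan: the negation of a disjunction is the conjunction of the negations.
Distribute ~ across |, flipping it to &, and negate each literal.

((~s) & (~s)) & (~s)


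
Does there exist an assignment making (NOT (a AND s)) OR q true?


Search for a satisfying assignment over {a, q, s}.
Try a=F, q=F, s=F: the formula evaluates to T.
A satisfying assignment exists.

Satisfiable.


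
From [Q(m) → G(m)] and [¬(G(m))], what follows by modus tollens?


Modus tollens: from (P → Q) and ¬Q, infer ¬P.
Q = 'G(m)' is denied; since P → Q, P must also fail.

Not (Q(m)).


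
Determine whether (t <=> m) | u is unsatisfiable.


Truth table over {m, t, u}:
m | t | u | φ
-------------
False | False | False | True
True | False | False | False
False | True | False | False
True | True | False | True
False | False | True | True
True | False | True | True
False | True | True | True
True | True | True | True
Satisfying assignment at row 1: m=False, t=False, u=False gives True.

No, it is not a contradiction.


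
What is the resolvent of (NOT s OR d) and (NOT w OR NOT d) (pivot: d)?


The clauses contain complementary literals d and NOTd.
Resolution eliminates this pair and disjoins the remaining literals (merging duplicates).

(NOT s OR NOT w)


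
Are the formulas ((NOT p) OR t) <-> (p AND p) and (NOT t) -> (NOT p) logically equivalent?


Compare truth tables:
p | t | φ | ψ
-------------
F | F | F | T
T | F | F | F
F | T | F | T
T | T | T | T
They differ at row 1 (p=F, t=F): φ=F but ψ=T.

No, they are not logically equivalent.


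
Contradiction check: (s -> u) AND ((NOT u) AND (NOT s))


Truth table over {s, u}:
s | u | φ
---------
F | F | T
T | F | F
F | T | F
T | T | F
Satisfying assignment at row 1: s=F, u=F gives T.

No, it is not a contradiction.


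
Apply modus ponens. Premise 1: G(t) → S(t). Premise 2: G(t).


Modus ponens: from (P → Q) and P, infer Q.
P = 'G(t)' is asserted, and P → Q holds, so Q follows.

S(t).


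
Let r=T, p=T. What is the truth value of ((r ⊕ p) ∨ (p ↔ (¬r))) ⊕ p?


Substitute r=T, p=T:
r ⊕ p = T ⊕ T = F
¬r = F
p ↔ (¬r) = T ↔ F = F
(r ⊕ p) ∨ (p ↔ (¬r)) = F ∨ F = F
((r ⊕ p) ∨ (p ↔ (¬r))) ⊕ p = F ⊕ T = T

T


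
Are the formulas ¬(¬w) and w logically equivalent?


Compare truth tables:
w | φ | ψ
---------
F | F | F
T | T | T
The columns φ and ψ agree on every row.

Yes, they are logically equivalent.


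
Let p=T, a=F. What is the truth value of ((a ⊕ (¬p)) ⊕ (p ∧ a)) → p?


Substitute p=T, a=F:
¬p = F
a ⊕ (¬p) = F ⊕ F = F
p ∧ a = T ∧ F = F
(a ⊕ (¬p)) ⊕ (p ∧ a) = F ⊕ F = F
((a ⊕ (¬p)) ⊕ (p ∧ a)) → p = F → T = T

T


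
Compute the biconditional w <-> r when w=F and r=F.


Biconditional is true when both operands have the same truth value.
Substitute: w=F, r=F.
F <-> F evaluates to T.

T


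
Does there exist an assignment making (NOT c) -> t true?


Search for a satisfying assignment over {c, t}.
Try c=T, t=F: the formula evaluates to T.
A satisfying assignment exists.

Satisfiable.


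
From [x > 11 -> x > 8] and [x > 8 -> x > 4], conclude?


Hypothetical syllogism: from (P → Q) and (Q → R), infer (P → R).
Chain the two implications through the shared middle term 'x > 8'.

x > 11 -> x > 4


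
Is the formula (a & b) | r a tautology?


Build the truth table over {a, b, r}:
a | b | r | φ
-------------
False | False | False | False
True | False | False | False
False | True | False | False
True | True | False | True
False | False | True | True
True | False | True | True
False | True | True | True
True | True | True | True
Counterexample at row 1: with a=False, b=False, r=False, the formula is False.

No, it is not a tautology.


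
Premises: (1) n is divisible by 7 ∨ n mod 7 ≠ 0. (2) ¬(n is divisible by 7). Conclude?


Disjunctive syllogism: from (P ∨ Q) and ¬P, infer Q.
One disjunct, 'n is divisible by 7', is ruled out; the other must hold.

n mod 7 ≠ 0


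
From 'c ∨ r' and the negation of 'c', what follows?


Disjunctive syllogism: from (P ∨ Q) and ¬P, infer Q.
One disjunct, 'c', is ruled out; the other must hold.

r


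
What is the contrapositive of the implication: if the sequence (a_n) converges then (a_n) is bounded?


The contrapositive of (P → Q) is (¬Q → ¬P); it is logically equivalent to the original.
Here P = 'the sequence (a_n) converges' and Q = '(a_n) is bounded'.

If not ((a_n) is bounded), then not (the sequence (a_n) converges).


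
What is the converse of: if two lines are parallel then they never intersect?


The converse of (P → Q) is (Q → P). It is not in general equivalent to the original.
Here P = 'two lines are parallel' and Q = 'they never intersect'.

If they never intersect, then two lines are parallel.


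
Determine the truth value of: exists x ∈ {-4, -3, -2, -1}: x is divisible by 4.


Evaluate the predicate on each element: -4:True, -3:False, -2:False, -1:False.
Witness x = -4 satisfies the predicate.

True


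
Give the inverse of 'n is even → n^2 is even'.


The inverse of (P → Q) is (¬P → ¬Q). It is equivalent to the converse, not to the original.
Here P = 'n is even' and Q = 'n^2 is even'.

If not (n is even), then not (n^2 is even).


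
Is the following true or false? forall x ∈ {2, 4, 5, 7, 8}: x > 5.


Evaluate the predicate on each element: 2:False, 4:False, 5:False, 7:True, 8:True.
Counterexample x = 2 fails the predicate.

False


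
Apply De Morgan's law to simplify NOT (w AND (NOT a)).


De Morgan: the negation of a conjunction is the disjunction of the negations.
Distribute NOT across AND, flipping it to OR, and negate each literal.

(NOT w) OR a


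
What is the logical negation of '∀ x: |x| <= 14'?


¬(∀ x: φ) = ∃ x: ¬φ, and ¬(∃ x: φ) = ∀ x: ¬φ.
Apply to the universal statement.

∃ x: ¬(|x| <= 14)


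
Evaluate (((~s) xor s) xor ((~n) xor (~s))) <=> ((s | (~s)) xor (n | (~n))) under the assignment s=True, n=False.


Substitute s=True, n=False:
… (earlier sub-steps elided)
~n = True
~s = False
(~n) xor (~s) = True xor False = True
((~s) xor s) xor ((~n) xor (~s)) = True xor True = False
~s = False
s | (~s) = True | False = True
~n = True
n | (~n) = False | True = True
(s | (~s)) xor (n | (~n)) = True xor True = False
(((~s) xor s) xor ((~n) xor (~s))) <=> ((s | (~s)) xor (n | (~n))) = False <=> False = True

True


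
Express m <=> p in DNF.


Step 1: m ↔ p is true exactly when both agree: (m ∧ p) ∨ (¬m ∧ ¬p).

(m & p) | ((~m) & (~p))


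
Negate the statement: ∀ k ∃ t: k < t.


Negation flips each quantifier (∀↔∃) and negates the inner predicate.
¬(∀ k ∃ t: φ) = ∃ k ∀ t: ¬φ.

∃ k ∀ t: ¬(k < t)


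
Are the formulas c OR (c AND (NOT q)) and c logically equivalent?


Compare truth tables:
c | q | φ | ψ
-------------
F | F | F | F
T | F | T | T
F | T | F | F
T | T | T | T
The columns φ and ψ agree on every row.

Yes, they are logically equivalent.


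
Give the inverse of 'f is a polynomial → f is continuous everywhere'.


The inverse of (P → Q) is (¬P → ¬Q). It is equivalent to the converse, not to the original.
Here P = 'f is a polynomial' and Q = 'f is continuous everywhere'.

If not (f is a polynomial), then not (f is continuous everywhere).


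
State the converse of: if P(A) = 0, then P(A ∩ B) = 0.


The converse of (P → Q) is (Q → P). It is not in general equivalent to the original.
Here P = 'P(A) = 0' and Q = 'P(A ∩ B) = 0'.

If P(A ∩ B) = 0, then P(A) = 0.


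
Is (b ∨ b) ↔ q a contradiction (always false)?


Truth table over {b, q}:
b | q | φ
---------
F | F | T
T | F | F
F | T | F
T | T | T
Satisfying assignment at row 1: b=F, q=F gives T.

No, it is not a contradiction.


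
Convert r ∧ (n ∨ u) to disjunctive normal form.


Step 1: Distribute ∧ over ∨: r ∧ (n ∨ u) = (r ∧ n) ∨ (r ∧ u).

(r ∧ n) ∨ (r ∧ u)


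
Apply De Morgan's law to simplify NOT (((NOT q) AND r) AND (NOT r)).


De Morgan: the negation of a conjunction is the disjunction of the negations.
Distribute NOT across AND, flipping it to OR, and negate each literal.

(q OR (NOT r)) OR r


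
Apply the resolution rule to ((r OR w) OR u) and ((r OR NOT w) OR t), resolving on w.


The clauses contain complementary literals w and NOTw.
Resolution eliminates this pair and disjoins the remaining literals (merging duplicates).

((u OR r) OR t)


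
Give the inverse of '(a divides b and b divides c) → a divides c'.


The inverse of (P → Q) is (¬P → ¬Q). It is equivalent to the converse, not to the original.
Here P = '(a divides b and b divides c)' and Q = 'a divides c'.

If not ((a divides b and b divides c)), then not (a divides c).


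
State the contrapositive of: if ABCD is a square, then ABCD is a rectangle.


The contrapositive of (P → Q) is (¬Q → ¬P); it is logically equivalent to the original.
Here P = 'ABCD is a square' and Q = 'ABCD is a rectangle'.

If not (ABCD is a rectangle), then not (ABCD is a square).


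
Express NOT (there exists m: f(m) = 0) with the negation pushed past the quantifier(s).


¬(for all x: φ) = there exists x: ¬φ, and ¬(there exists x: φ) = for all x: ¬φ.
Apply to the existential statement.

for all m: NOT(f(m) = 0)


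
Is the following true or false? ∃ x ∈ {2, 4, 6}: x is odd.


Evaluate the predicate on each element: 2:F, 4:F, 6:F.
No element satisfies the predicate.

F


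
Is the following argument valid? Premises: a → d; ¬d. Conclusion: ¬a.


This matches the form of modus tollens: the conclusion follows in every model of the premises.

Valid.


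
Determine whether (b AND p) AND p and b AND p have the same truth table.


Compare truth tables:
b | p | φ | ψ
-------------
F | F | F | F
T | F | F | F
F | T | F | F
T | T | T | T
The columns φ and ψ agree on every row.

Yes, they are logically equivalent.
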